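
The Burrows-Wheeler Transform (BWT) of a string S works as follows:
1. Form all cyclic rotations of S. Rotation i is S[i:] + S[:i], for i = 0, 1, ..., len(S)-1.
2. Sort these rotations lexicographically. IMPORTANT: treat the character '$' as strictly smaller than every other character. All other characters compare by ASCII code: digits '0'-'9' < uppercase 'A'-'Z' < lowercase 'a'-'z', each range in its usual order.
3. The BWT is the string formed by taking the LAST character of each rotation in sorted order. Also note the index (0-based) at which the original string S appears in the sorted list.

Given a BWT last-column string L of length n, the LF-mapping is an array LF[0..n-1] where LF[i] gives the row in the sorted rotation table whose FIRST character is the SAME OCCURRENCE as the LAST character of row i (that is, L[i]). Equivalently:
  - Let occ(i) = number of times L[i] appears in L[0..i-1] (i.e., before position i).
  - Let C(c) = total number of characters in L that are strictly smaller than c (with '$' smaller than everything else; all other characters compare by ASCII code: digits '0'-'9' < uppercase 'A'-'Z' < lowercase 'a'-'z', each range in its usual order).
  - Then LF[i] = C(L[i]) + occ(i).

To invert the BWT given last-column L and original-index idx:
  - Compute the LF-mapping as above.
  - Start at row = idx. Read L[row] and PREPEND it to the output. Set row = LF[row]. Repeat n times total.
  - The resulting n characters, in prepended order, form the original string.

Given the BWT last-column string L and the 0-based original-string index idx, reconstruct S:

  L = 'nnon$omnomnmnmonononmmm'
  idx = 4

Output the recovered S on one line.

LF mapping: 8 9 17 10 0 18 1 11 19 2 12 3 13 4 20 14 21 15 22 16 5 6 7
Walk LF starting at row 4, prepending L[row]:
  step 1: row=4, L[4]='$', prepend. Next row=LF[4]=0
  step 2: row=0, L[0]='n', prepend. Next row=LF[0]=8
  step 3: row=8, L[8]='o', prepend. Next row=LF[8]=19
  step 4: row=19, L[19]='n', prepend. Next row=LF[19]=16
  step 5: row=16, L[16]='o', prepend. Next row=LF[16]=21
  step 6: row=21, L[21]='m', prepend. Next row=LF[21]=6
  step 7: row=6, L[6]='m', prepend. Next row=LF[6]=1
  step 8: row=1, L[1]='n', prepend. Next row=LF[1]=9
  step 9: row=9, L[9]='m', prepend. Next row=LF[9]=2
  step 10: row=2, L[2]='o', prepend. Next row=LF[2]=17
  step 11: row=17, L[17]='n', prepend. Next row=LF[17]=15
  step 12: row=15, L[15]='n', prepend. Next row=LF[15]=14
  step 13: row=14, L[14]='o', prepend. Next row=LF[14]=20
  step 14: row=20, L[20]='m', prepend. Next row=LF[20]=5
  step 15: row=5, L[5]='o', prepend. Next row=LF[5]=18
  step 16: row=18, L[18]='o', prepend. Next row=LF[18]=22
  step 17: row=22, L[22]='m', prepend. Next row=LF[22]=7
  step 18: row=7, L[7]='n', prepend. Next row=LF[7]=11
  step 19: row=11, L[11]='m', prepend. Next row=LF[11]=3
  step 20: row=3, L[3]='n', prepend. Next row=LF[3]=10
  step 21: row=10, L[10]='n', prepend. Next row=LF[10]=12
  step 22: row=12, L[12]='n', prepend. Next row=LF[12]=13
  step 23: row=13, L[13]='m', prepend. Next row=LF[13]=4
Reversed output: mnnnmnmoomonnomnmmonon$

Answer: mnnnmnmoomonnomnmmonon$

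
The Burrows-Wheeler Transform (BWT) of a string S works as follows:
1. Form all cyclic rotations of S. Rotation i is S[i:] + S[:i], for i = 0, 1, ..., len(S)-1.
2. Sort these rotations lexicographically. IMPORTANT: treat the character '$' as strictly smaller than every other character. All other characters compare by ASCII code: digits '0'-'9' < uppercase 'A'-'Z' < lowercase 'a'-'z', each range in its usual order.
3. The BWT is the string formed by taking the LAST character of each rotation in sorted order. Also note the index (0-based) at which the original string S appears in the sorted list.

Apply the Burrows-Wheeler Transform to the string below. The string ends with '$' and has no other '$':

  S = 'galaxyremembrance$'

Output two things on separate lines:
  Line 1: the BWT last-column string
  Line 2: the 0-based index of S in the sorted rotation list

All 18 rotations (rotation i = S[i:]+S[:i]):
  rot[0] = galaxyremembrance$
  rot[1] = alaxyremembrance$g
  rot[2] = laxyremembrance$ga
  rot[3] = axyremembrance$gal
  rot[4] = xyremembrance$gala
  rot[5] = yremembrance$galax
  rot[6] = remembrance$galaxy
  rot[7] = emembrance$galaxyr
  rot[8] = membrance$galaxyre
  rot[9] = embrance$galaxyrem
  rot[10] = mbrance$galaxyreme
  rot[11] = brance$galaxyremem
  rot[12] = rance$galaxyrememb
  rot[13] = ance$galaxyremembr
  rot[14] = nce$galaxyremembra
  rot[15] = ce$galaxyremembran
  rot[16] = e$galaxyremembranc
  rot[17] = $galaxyremembrance
Sorted (with $ < everything):
  sorted[0] = $galaxyremembrance  (last char: 'e')
  sorted[1] = alaxyremembrance$g  (last char: 'g')
  sorted[2] = ance$galaxyremembr  (last char: 'r')
  sorted[3] = axyremembrance$gal  (last char: 'l')
  sorted[4] = brance$galaxyremem  (last char: 'm')
  sorted[5] = ce$galaxyremembran  (last char: 'n')
  sorted[6] = e$galaxyremembranc  (last char: 'c')
  sorted[7] = embrance$galaxyrem  (last char: 'm')
  sorted[8] = emembrance$galaxyr  (last char: 'r')
  sorted[9] = galaxyremembrance$  (last char: '$')
  sorted[10] = laxyremembrance$ga  (last char: 'a')
  sorted[11] = mbrance$galaxyreme  (last char: 'e')
  sorted[12] = membrance$galaxyre  (last char: 'e')
  sorted[13] = nce$galaxyremembra  (last char: 'a')
  sorted[14] = rance$galaxyrememb  (last char: 'b')
  sorted[15] = remembrance$galaxy  (last char: 'y')
  sorted[16] = xyremembrance$gala  (last char: 'a')
  sorted[17] = yremembrance$galax  (last char: 'x')
Last column: egrlmncmr$aeeabyax
Original string S is at sorted index 9

Answer: egrlmncmr$aeeabyax
9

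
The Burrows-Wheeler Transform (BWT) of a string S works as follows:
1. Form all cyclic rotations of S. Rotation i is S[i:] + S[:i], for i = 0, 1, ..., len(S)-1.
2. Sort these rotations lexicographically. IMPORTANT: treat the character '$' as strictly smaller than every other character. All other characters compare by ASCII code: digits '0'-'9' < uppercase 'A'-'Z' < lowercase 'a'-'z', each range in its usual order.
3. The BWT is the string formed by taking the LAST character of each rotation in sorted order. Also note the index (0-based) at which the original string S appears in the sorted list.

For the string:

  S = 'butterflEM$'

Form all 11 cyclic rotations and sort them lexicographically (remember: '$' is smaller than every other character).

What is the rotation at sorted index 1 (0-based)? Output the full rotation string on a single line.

All 11 rotations (rotation i = S[i:]+S[:i]):
  rot[0] = butterflEM$
  rot[1] = utterflEM$b
  rot[2] = tterflEM$bu
  rot[3] = terflEM$but
  rot[4] = erflEM$butt
  rot[5] = rflEM$butte
  rot[6] = flEM$butter
  rot[7] = lEM$butterf
  rot[8] = EM$butterfl
  rot[9] = M$butterflE
  rot[10] = $butterflEM
Sorted (with $ < everything):
  sorted[0] = $butterflEM
  sorted[1] = EM$butterfl
  sorted[2] = M$butterflE
  sorted[3] = butterflEM$
  sorted[4] = erflEM$butt
  sorted[5] = flEM$butter
  sorted[6] = lEM$butterf
  sorted[7] = rflEM$butte
  sorted[8] = terflEM$but
  sorted[9] = tterflEM$bu
  sorted[10] = utterflEM$b
sorted[1] = EM$butterfl

Answer: EM$butterfl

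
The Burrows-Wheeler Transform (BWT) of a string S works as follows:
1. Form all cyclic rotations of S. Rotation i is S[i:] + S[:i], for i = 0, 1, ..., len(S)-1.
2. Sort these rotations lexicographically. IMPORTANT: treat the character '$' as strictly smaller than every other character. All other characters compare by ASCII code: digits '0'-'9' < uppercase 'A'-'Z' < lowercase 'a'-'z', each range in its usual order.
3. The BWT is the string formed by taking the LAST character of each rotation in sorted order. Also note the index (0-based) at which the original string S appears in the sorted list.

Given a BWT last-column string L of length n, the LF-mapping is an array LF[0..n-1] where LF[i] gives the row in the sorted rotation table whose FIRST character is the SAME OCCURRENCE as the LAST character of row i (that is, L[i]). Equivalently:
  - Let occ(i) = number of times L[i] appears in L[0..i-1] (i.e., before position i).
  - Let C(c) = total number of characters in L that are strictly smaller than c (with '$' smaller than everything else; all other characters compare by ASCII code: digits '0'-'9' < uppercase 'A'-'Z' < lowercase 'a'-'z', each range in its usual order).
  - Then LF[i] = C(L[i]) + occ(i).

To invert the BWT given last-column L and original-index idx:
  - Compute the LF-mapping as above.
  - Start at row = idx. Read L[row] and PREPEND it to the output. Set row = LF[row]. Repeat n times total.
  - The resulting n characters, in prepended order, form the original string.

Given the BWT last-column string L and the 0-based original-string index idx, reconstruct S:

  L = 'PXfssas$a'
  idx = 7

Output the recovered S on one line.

Answer: sassafXP$

Derivation:
LF mapping: 1 2 5 6 7 3 8 0 4
Walk LF starting at row 7, prepending L[row]:
  step 1: row=7, L[7]='$', prepend. Next row=LF[7]=0
  step 2: row=0, L[0]='P', prepend. Next row=LF[0]=1
  step 3: row=1, L[1]='X', prepend. Next row=LF[1]=2
  step 4: row=2, L[2]='f', prepend. Next row=LF[2]=5
  step 5: row=5, L[5]='a', prepend. Next row=LF[5]=3
  step 6: row=3, L[3]='s', prepend. Next row=LF[3]=6
  step 7: row=6, L[6]='s', prepend. Next row=LF[6]=8
  step 8: row=8, L[8]='a', prepend. Next row=LF[8]=4
  step 9: row=4, L[4]='s', prepend. Next row=LF[4]=7
Reversed output: sassafXP$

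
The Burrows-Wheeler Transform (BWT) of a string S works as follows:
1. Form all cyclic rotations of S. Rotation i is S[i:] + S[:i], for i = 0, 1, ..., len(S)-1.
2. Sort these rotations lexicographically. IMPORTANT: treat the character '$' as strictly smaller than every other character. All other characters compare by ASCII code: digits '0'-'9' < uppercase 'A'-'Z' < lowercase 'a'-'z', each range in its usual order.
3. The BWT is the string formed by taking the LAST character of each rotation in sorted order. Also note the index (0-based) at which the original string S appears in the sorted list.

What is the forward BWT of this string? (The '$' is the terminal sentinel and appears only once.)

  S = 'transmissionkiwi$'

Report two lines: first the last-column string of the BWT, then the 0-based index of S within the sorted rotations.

Answer: irwsmknsoaitsni$i
15

Derivation:
All 17 rotations (rotation i = S[i:]+S[:i]):
  rot[0] = transmissionkiwi$
  rot[1] = ransmissionkiwi$t
  rot[2] = ansmissionkiwi$tr
  rot[3] = nsmissionkiwi$tra
  rot[4] = smissionkiwi$tran
  rot[5] = missionkiwi$trans
  rot[6] = issionkiwi$transm
  rot[7] = ssionkiwi$transmi
  rot[8] = sionkiwi$transmis
  rot[9] = ionkiwi$transmiss
  rot[10] = onkiwi$transmissi
  rot[11] = nkiwi$transmissio
  rot[12] = kiwi$transmission
  rot[13] = iwi$transmissionk
  rot[14] = wi$transmissionki
  rot[15] = i$transmissionkiw
  rot[16] = $transmissionkiwi
Sorted (with $ < everything):
  sorted[0] = $transmissionkiwi  (last char: 'i')
  sorted[1] = ansmissionkiwi$tr  (last char: 'r')
  sorted[2] = i$transmissionkiw  (last char: 'w')
  sorted[3] = ionkiwi$transmiss  (last char: 's')
  sorted[4] = issionkiwi$transm  (last char: 'm')
  sorted[5] = iwi$transmissionk  (last char: 'k')
  sorted[6] = kiwi$transmission  (last char: 'n')
  sorted[7] = missionkiwi$trans  (last char: 's')
  sorted[8] = nkiwi$transmissio  (last char: 'o')
  sorted[9] = nsmissionkiwi$tra  (last char: 'a')
  sorted[10] = onkiwi$transmissi  (last char: 'i')
  sorted[11] = ransmissionkiwi$t  (last char: 't')
  sorted[12] = sionkiwi$transmis  (last char: 's')
  sorted[13] = smissionkiwi$tran  (last char: 'n')
  sorted[14] = ssionkiwi$transmi  (last char: 'i')
  sorted[15] = transmissionkiwi$  (last char: '$')
  sorted[16] = wi$transmissionki  (last char: 'i')
Last column: irwsmknsoaitsni$i
Original string S is at sorted index 15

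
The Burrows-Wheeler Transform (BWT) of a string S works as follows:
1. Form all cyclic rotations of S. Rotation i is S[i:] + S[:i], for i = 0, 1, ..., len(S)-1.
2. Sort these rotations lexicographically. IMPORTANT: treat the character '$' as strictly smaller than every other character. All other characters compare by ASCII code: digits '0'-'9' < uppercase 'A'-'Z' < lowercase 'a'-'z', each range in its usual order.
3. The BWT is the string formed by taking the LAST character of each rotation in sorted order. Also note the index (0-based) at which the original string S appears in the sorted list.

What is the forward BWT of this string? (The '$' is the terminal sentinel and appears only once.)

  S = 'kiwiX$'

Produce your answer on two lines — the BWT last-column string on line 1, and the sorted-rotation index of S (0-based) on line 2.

Answer: Xiwk$i
4

Derivation:
All 6 rotations (rotation i = S[i:]+S[:i]):
  rot[0] = kiwiX$
  rot[1] = iwiX$k
  rot[2] = wiX$ki
  rot[3] = iX$kiw
  rot[4] = X$kiwi
  rot[5] = $kiwiX
Sorted (with $ < everything):
  sorted[0] = $kiwiX  (last char: 'X')
  sorted[1] = X$kiwi  (last char: 'i')
  sorted[2] = iX$kiw  (last char: 'w')
  sorted[3] = iwiX$k  (last char: 'k')
  sorted[4] = kiwiX$  (last char: '$')
  sorted[5] = wiX$ki  (last char: 'i')
Last column: Xiwk$i
Original string S is at sorted index 4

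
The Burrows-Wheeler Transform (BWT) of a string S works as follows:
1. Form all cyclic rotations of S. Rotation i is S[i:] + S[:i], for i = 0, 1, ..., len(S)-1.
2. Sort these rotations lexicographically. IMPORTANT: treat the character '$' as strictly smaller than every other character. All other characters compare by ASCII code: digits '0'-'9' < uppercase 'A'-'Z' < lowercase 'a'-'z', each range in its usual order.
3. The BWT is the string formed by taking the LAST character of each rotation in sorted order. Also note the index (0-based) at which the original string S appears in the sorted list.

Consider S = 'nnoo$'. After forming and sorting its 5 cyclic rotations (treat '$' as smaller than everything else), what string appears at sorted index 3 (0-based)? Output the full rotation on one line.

Answer: o$nno

Derivation:
All 5 rotations (rotation i = S[i:]+S[:i]):
  rot[0] = nnoo$
  rot[1] = noo$n
  rot[2] = oo$nn
  rot[3] = o$nno
  rot[4] = $nnoo
Sorted (with $ < everything):
  sorted[0] = $nnoo
  sorted[1] = nnoo$
  sorted[2] = noo$n
  sorted[3] = o$nno
  sorted[4] = oo$nn
sorted[3] = o$nno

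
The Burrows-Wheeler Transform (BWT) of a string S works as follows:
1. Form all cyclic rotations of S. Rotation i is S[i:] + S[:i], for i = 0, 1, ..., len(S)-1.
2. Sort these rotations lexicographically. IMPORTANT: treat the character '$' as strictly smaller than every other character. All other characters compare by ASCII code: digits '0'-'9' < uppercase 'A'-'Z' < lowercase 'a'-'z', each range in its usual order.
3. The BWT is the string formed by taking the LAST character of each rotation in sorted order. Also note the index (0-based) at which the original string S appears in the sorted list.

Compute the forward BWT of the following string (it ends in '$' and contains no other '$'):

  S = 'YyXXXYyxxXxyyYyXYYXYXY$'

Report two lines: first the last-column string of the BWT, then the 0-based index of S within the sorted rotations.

All 23 rotations (rotation i = S[i:]+S[:i]):
  rot[0] = YyXXXYyxxXxyyYyXYYXYXY$
  rot[1] = yXXXYyxxXxyyYyXYYXYXY$Y
  rot[2] = XXXYyxxXxyyYyXYYXYXY$Yy
  rot[3] = XXYyxxXxyyYyXYYXYXY$YyX
  rot[4] = XYyxxXxyyYyXYYXYXY$YyXX
  rot[5] = YyxxXxyyYyXYYXYXY$YyXXX
  rot[6] = yxxXxyyYyXYYXYXY$YyXXXY
  rot[7] = xxXxyyYyXYYXYXY$YyXXXYy
  rot[8] = xXxyyYyXYYXYXY$YyXXXYyx
  rot[9] = XxyyYyXYYXYXY$YyXXXYyxx
  rot[10] = xyyYyXYYXYXY$YyXXXYyxxX
  rot[11] = yyYyXYYXYXY$YyXXXYyxxXx
  rot[12] = yYyXYYXYXY$YyXXXYyxxXxy
  rot[13] = YyXYYXYXY$YyXXXYyxxXxyy
  rot[14] = yXYYXYXY$YyXXXYyxxXxyyY
  rot[15] = XYYXYXY$YyXXXYyxxXxyyYy
  rot[16] = YYXYXY$YyXXXYyxxXxyyYyX
  rot[17] = YXYXY$YyXXXYyxxXxyyYyXY
  rot[18] = XYXY$YyXXXYyxxXxyyYyXYY
  rot[19] = YXY$YyXXXYyxxXxyyYyXYYX
  rot[20] = XY$YyXXXYyxxXxyyYyXYYXY
  rot[21] = Y$YyXXXYyxxXxyyYyXYYXYX
  rot[22] = $YyXXXYyxxXxyyYyXYYXYXY
Sorted (with $ < everything):
  sorted[0] = $YyXXXYyxxXxyyYyXYYXYXY  (last char: 'Y')
  sorted[1] = XXXYyxxXxyyYyXYYXYXY$Yy  (last char: 'y')
  sorted[2] = XXYyxxXxyyYyXYYXYXY$YyX  (last char: 'X')
  sorted[3] = XY$YyXXXYyxxXxyyYyXYYXY  (last char: 'Y')
  sorted[4] = XYXY$YyXXXYyxxXxyyYyXYY  (last char: 'Y')
  sorted[5] = XYYXYXY$YyXXXYyxxXxyyYy  (last char: 'y')
  sorted[6] = XYyxxXxyyYyXYYXYXY$YyXX  (last char: 'X')
  sorted[7] = XxyyYyXYYXYXY$YyXXXYyxx  (last char: 'x')
  sorted[8] = Y$YyXXXYyxxXxyyYyXYYXYX  (last char: 'X')
  sorted[9] = YXY$YyXXXYyxxXxyyYyXYYX  (last char: 'X')
  sorted[10] = YXYXY$YyXXXYyxxXxyyYyXY  (last char: 'Y')
  sorted[11] = YYXYXY$YyXXXYyxxXxyyYyX  (last char: 'X')
  sorted[12] = YyXXXYyxxXxyyYyXYYXYXY$  (last char: '$')
  sorted[13] = YyXYYXYXY$YyXXXYyxxXxyy  (last char: 'y')
  sorted[14] = YyxxXxyyYyXYYXYXY$YyXXX  (last char: 'X')
  sorted[15] = xXxyyYyXYYXYXY$YyXXXYyx  (last char: 'x')
  sorted[16] = xxXxyyYyXYYXYXY$YyXXXYy  (last char: 'y')
  sorted[17] = xyyYyXYYXYXY$YyXXXYyxxX  (last char: 'X')
  sorted[18] = yXXXYyxxXxyyYyXYYXYXY$Y  (last char: 'Y')
  sorted[19] = yXYYXYXY$YyXXXYyxxXxyyY  (last char: 'Y')
  sorted[20] = yYyXYYXYXY$YyXXXYyxxXxy  (last char: 'y')
  sorted[21] = yxxXxyyYyXYYXYXY$YyXXXY  (last char: 'Y')
  sorted[22] = yyYyXYYXYXY$YyXXXYyxxXx  (last char: 'x')
Last column: YyXYYyXxXXYX$yXxyXYYyYx
Original string S is at sorted index 12

Answer: YyXYYyXxXXYX$yXxyXYYyYx
12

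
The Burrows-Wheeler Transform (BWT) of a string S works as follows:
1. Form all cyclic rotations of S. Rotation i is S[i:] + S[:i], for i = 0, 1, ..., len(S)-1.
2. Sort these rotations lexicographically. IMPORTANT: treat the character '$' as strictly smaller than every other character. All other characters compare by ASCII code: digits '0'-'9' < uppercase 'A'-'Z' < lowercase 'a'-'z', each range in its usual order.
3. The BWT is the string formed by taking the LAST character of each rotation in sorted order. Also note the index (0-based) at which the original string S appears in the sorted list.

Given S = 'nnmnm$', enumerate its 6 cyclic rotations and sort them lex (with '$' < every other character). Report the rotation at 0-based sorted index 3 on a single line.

All 6 rotations (rotation i = S[i:]+S[:i]):
  rot[0] = nnmnm$
  rot[1] = nmnm$n
  rot[2] = mnm$nn
  rot[3] = nm$nnm
  rot[4] = m$nnmn
  rot[5] = $nnmnm
Sorted (with $ < everything):
  sorted[0] = $nnmnm
  sorted[1] = m$nnmn
  sorted[2] = mnm$nn
  sorted[3] = nm$nnm
  sorted[4] = nmnm$n
  sorted[5] = nnmnm$
sorted[3] = nm$nnm

Answer: nm$nnm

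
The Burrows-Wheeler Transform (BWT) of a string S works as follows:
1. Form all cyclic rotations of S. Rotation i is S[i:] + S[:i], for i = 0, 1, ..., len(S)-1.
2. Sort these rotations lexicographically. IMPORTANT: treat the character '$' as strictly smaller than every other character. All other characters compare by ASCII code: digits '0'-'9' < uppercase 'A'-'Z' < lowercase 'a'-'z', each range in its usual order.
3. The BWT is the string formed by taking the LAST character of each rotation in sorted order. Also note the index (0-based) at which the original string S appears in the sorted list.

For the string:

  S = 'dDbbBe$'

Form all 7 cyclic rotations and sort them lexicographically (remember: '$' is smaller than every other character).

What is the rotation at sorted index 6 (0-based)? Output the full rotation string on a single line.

Answer: e$dDbbB

Derivation:
All 7 rotations (rotation i = S[i:]+S[:i]):
  rot[0] = dDbbBe$
  rot[1] = DbbBe$d
  rot[2] = bbBe$dD
  rot[3] = bBe$dDb
  rot[4] = Be$dDbb
  rot[5] = e$dDbbB
  rot[6] = $dDbbBe
Sorted (with $ < everything):
  sorted[0] = $dDbbBe
  sorted[1] = Be$dDbb
  sorted[2] = DbbBe$d
  sorted[3] = bBe$dDb
  sorted[4] = bbBe$dD
  sorted[5] = dDbbBe$
  sorted[6] = e$dDbbB
sorted[6] = e$dDbbB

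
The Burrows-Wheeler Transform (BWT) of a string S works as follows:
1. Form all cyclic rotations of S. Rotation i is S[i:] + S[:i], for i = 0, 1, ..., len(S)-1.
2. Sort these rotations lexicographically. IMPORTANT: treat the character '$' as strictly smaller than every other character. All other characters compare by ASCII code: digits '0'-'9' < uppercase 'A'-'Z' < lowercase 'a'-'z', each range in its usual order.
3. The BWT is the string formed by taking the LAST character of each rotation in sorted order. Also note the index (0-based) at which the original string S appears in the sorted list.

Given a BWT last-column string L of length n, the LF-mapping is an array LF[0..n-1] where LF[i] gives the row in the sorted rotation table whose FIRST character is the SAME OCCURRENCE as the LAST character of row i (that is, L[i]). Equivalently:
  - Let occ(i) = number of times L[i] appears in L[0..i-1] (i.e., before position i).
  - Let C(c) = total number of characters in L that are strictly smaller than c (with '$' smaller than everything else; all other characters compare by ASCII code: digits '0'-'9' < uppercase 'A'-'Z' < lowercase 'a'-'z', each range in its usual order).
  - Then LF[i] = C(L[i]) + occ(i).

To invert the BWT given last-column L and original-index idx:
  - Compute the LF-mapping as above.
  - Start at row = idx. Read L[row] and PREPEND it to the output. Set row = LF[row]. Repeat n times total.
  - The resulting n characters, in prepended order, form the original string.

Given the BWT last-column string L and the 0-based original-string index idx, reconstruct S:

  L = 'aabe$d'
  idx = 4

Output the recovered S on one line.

Answer: debaa$

Derivation:
LF mapping: 1 2 3 5 0 4
Walk LF starting at row 4, prepending L[row]:
  step 1: row=4, L[4]='$', prepend. Next row=LF[4]=0
  step 2: row=0, L[0]='a', prepend. Next row=LF[0]=1
  step 3: row=1, L[1]='a', prepend. Next row=LF[1]=2
  step 4: row=2, L[2]='b', prepend. Next row=LF[2]=3
  step 5: row=3, L[3]='e', prepend. Next row=LF[3]=5
  step 6: row=5, L[5]='d', prepend. Next row=LF[5]=4
Reversed output: debaa$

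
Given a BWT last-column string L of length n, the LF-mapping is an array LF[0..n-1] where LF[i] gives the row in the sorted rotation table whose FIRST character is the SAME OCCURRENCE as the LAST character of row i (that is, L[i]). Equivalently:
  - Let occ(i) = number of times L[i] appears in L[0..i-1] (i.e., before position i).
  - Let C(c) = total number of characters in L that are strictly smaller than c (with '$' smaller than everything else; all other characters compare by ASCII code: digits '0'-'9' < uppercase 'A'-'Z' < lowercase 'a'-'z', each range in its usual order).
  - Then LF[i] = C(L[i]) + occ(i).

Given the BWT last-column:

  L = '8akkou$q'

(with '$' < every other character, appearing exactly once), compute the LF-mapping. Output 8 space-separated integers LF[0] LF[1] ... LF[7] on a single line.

Char counts: '$':1, '8':1, 'a':1, 'k':2, 'o':1, 'q':1, 'u':1
C (first-col start): C('$')=0, C('8')=1, C('a')=2, C('k')=3, C('o')=5, C('q')=6, C('u')=7
L[0]='8': occ=0, LF[0]=C('8')+0=1+0=1
L[1]='a': occ=0, LF[1]=C('a')+0=2+0=2
L[2]='k': occ=0, LF[2]=C('k')+0=3+0=3
L[3]='k': occ=1, LF[3]=C('k')+1=3+1=4
L[4]='o': occ=0, LF[4]=C('o')+0=5+0=5
L[5]='u': occ=0, LF[5]=C('u')+0=7+0=7
L[6]='$': occ=0, LF[6]=C('$')+0=0+0=0
L[7]='q': occ=0, LF[7]=C('q')+0=6+0=6

Answer: 1 2 3 4 5 7 0 6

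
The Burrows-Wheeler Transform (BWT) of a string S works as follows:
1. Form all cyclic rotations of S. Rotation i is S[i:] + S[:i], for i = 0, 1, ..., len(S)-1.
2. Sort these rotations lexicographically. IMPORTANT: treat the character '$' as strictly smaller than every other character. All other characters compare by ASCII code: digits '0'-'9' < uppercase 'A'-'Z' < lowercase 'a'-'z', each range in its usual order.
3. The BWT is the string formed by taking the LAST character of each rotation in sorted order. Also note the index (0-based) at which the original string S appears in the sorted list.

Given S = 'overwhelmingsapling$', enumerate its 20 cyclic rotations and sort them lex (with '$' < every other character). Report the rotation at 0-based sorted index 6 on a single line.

Answer: helmingsapling$overw

Derivation:
All 20 rotations (rotation i = S[i:]+S[:i]):
  rot[0] = overwhelmingsapling$
  rot[1] = verwhelmingsapling$o
  rot[2] = erwhelmingsapling$ov
  rot[3] = rwhelmingsapling$ove
  rot[4] = whelmingsapling$over
  rot[5] = helmingsapling$overw
  rot[6] = elmingsapling$overwh
  rot[7] = lmingsapling$overwhe
  rot[8] = mingsapling$overwhel
  rot[9] = ingsapling$overwhelm
  rot[10] = ngsapling$overwhelmi
  rot[11] = gsapling$overwhelmin
  rot[12] = sapling$overwhelming
  rot[13] = apling$overwhelmings
  rot[14] = pling$overwhelmingsa
  rot[15] = ling$overwhelmingsap
  rot[16] = ing$overwhelmingsapl
  rot[17] = ng$overwhelmingsapli
  rot[18] = g$overwhelmingsaplin
  rot[19] = $overwhelmingsapling
Sorted (with $ < everything):
  sorted[0] = $overwhelmingsapling
  sorted[1] = apling$overwhelmings
  sorted[2] = elmingsapling$overwh
  sorted[3] = erwhelmingsapling$ov
  sorted[4] = g$overwhelmingsaplin
  sorted[5] = gsapling$overwhelmin
  sorted[6] = helmingsapling$overw
  sorted[7] = ing$overwhelmingsapl
  sorted[8] = ingsapling$overwhelm
  sorted[9] = ling$overwhelmingsap
  sorted[10] = lmingsapling$overwhe
  sorted[11] = mingsapling$overwhel
  sorted[12] = ng$overwhelmingsapli
  sorted[13] = ngsapling$overwhelmi
  sorted[14] = overwhelmingsapling$
  sorted[15] = pling$overwhelmingsa
  sorted[16] = rwhelmingsapling$ove
  sorted[17] = sapling$overwhelming
  sorted[18] = verwhelmingsapling$o
  sorted[19] = whelmingsapling$over
sorted[6] = helmingsapling$overw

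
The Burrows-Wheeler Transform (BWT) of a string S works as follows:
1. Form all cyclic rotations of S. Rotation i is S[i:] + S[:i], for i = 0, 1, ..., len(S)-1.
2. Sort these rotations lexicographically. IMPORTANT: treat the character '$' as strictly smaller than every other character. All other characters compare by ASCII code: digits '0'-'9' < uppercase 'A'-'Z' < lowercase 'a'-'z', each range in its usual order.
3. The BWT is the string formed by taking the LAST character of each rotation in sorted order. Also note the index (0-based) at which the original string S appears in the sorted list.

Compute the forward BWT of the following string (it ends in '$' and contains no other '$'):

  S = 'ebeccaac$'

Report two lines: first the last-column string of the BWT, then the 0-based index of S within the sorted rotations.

All 9 rotations (rotation i = S[i:]+S[:i]):
  rot[0] = ebeccaac$
  rot[1] = beccaac$e
  rot[2] = eccaac$eb
  rot[3] = ccaac$ebe
  rot[4] = caac$ebec
  rot[5] = aac$ebecc
  rot[6] = ac$ebecca
  rot[7] = c$ebeccaa
  rot[8] = $ebeccaac
Sorted (with $ < everything):
  sorted[0] = $ebeccaac  (last char: 'c')
  sorted[1] = aac$ebecc  (last char: 'c')
  sorted[2] = ac$ebecca  (last char: 'a')
  sorted[3] = beccaac$e  (last char: 'e')
  sorted[4] = c$ebeccaa  (last char: 'a')
  sorted[5] = caac$ebec  (last char: 'c')
  sorted[6] = ccaac$ebe  (last char: 'e')
  sorted[7] = ebeccaac$  (last char: '$')
  sorted[8] = eccaac$eb  (last char: 'b')
Last column: ccaeace$b
Original string S is at sorted index 7

Answer: ccaeace$b
7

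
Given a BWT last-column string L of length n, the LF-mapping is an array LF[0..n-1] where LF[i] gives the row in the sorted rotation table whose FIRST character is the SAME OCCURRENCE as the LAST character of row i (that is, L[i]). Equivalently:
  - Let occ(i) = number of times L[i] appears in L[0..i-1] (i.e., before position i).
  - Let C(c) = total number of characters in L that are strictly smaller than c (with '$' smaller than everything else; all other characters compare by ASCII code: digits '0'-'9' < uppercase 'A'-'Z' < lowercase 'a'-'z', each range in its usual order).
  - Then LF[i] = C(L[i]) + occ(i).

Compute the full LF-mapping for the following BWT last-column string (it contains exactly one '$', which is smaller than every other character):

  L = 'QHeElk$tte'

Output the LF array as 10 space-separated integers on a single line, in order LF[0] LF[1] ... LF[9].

Answer: 3 2 4 1 7 6 0 8 9 5

Derivation:
Char counts: '$':1, 'E':1, 'H':1, 'Q':1, 'e':2, 'k':1, 'l':1, 't':2
C (first-col start): C('$')=0, C('E')=1, C('H')=2, C('Q')=3, C('e')=4, C('k')=6, C('l')=7, C('t')=8
L[0]='Q': occ=0, LF[0]=C('Q')+0=3+0=3
L[1]='H': occ=0, LF[1]=C('H')+0=2+0=2
L[2]='e': occ=0, LF[2]=C('e')+0=4+0=4
L[3]='E': occ=0, LF[3]=C('E')+0=1+0=1
L[4]='l': occ=0, LF[4]=C('l')+0=7+0=7
L[5]='k': occ=0, LF[5]=C('k')+0=6+0=6
L[6]='$': occ=0, LF[6]=C('$')+0=0+0=0
L[7]='t': occ=0, LF[7]=C('t')+0=8+0=8
L[8]='t': occ=1, LF[8]=C('t')+1=8+1=9
L[9]='e': occ=1, LF[9]=C('e')+1=4+1=5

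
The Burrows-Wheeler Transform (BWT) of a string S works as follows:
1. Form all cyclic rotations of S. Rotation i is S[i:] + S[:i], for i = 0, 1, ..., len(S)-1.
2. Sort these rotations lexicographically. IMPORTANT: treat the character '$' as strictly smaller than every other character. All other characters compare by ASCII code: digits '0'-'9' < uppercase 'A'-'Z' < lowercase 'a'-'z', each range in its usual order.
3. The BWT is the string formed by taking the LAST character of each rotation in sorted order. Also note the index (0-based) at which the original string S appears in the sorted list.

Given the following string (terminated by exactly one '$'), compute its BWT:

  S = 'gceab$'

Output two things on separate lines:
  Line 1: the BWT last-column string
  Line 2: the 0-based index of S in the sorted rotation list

Answer: beagc$
5

Derivation:
All 6 rotations (rotation i = S[i:]+S[:i]):
  rot[0] = gceab$
  rot[1] = ceab$g
  rot[2] = eab$gc
  rot[3] = ab$gce
  rot[4] = b$gcea
  rot[5] = $gceab
Sorted (with $ < everything):
  sorted[0] = $gceab  (last char: 'b')
  sorted[1] = ab$gce  (last char: 'e')
  sorted[2] = b$gcea  (last char: 'a')
  sorted[3] = ceab$g  (last char: 'g')
  sorted[4] = eab$gc  (last char: 'c')
  sorted[5] = gceab$  (last char: '$')
Last column: beagc$
Original string S is at sorted index 5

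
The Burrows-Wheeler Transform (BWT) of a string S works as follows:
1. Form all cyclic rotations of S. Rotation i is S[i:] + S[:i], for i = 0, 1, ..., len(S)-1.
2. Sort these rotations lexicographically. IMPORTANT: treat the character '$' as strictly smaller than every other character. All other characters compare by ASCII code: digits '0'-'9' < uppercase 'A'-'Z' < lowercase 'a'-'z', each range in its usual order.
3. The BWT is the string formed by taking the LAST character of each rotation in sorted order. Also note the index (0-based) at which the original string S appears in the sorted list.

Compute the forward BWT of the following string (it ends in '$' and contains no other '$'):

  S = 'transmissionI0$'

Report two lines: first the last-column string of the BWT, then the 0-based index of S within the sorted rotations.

Answer: 0Inrsmsoaitsni$
14

Derivation:
All 15 rotations (rotation i = S[i:]+S[:i]):
  rot[0] = transmissionI0$
  rot[1] = ransmissionI0$t
  rot[2] = ansmissionI0$tr
  rot[3] = nsmissionI0$tra
  rot[4] = smissionI0$tran
  rot[5] = missionI0$trans
  rot[6] = issionI0$transm
  rot[7] = ssionI0$transmi
  rot[8] = sionI0$transmis
  rot[9] = ionI0$transmiss
  rot[10] = onI0$transmissi
  rot[11] = nI0$transmissio
  rot[12] = I0$transmission
  rot[13] = 0$transmissionI
  rot[14] = $transmissionI0
Sorted (with $ < everything):
  sorted[0] = $transmissionI0  (last char: '0')
  sorted[1] = 0$transmissionI  (last char: 'I')
  sorted[2] = I0$transmission  (last char: 'n')
  sorted[3] = ansmissionI0$tr  (last char: 'r')
  sorted[4] = ionI0$transmiss  (last char: 's')
  sorted[5] = issionI0$transm  (last char: 'm')
  sorted[6] = missionI0$trans  (last char: 's')
  sorted[7] = nI0$transmissio  (last char: 'o')
  sorted[8] = nsmissionI0$tra  (last char: 'a')
  sorted[9] = onI0$transmissi  (last char: 'i')
  sorted[10] = ransmissionI0$t  (last char: 't')
  sorted[11] = sionI0$transmis  (last char: 's')
  sorted[12] = smissionI0$tran  (last char: 'n')
  sorted[13] = ssionI0$transmi  (last char: 'i')
  sorted[14] = transmissionI0$  (last char: '$')
Last column: 0Inrsmsoaitsni$
Original string S is at sorted index 14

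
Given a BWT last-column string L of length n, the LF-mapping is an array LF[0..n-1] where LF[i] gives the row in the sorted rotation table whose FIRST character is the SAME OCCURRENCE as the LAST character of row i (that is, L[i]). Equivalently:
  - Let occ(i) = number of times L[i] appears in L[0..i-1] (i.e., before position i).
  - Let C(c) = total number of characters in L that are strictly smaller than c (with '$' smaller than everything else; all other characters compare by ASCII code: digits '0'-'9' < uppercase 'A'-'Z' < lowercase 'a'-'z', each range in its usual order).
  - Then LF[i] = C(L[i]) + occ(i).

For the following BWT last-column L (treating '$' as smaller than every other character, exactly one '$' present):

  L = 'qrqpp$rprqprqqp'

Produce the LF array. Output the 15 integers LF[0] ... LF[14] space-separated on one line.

Answer: 6 11 7 1 2 0 12 3 13 8 4 14 9 10 5

Derivation:
Char counts: '$':1, 'p':5, 'q':5, 'r':4
C (first-col start): C('$')=0, C('p')=1, C('q')=6, C('r')=11
L[0]='q': occ=0, LF[0]=C('q')+0=6+0=6
L[1]='r': occ=0, LF[1]=C('r')+0=11+0=11
L[2]='q': occ=1, LF[2]=C('q')+1=6+1=7
L[3]='p': occ=0, LF[3]=C('p')+0=1+0=1
L[4]='p': occ=1, LF[4]=C('p')+1=1+1=2
L[5]='$': occ=0, LF[5]=C('$')+0=0+0=0
L[6]='r': occ=1, LF[6]=C('r')+1=11+1=12
L[7]='p': occ=2, LF[7]=C('p')+2=1+2=3
L[8]='r': occ=2, LF[8]=C('r')+2=11+2=13
L[9]='q': occ=2, LF[9]=C('q')+2=6+2=8
L[10]='p': occ=3, LF[10]=C('p')+3=1+3=4
L[11]='r': occ=3, LF[11]=C('r')+3=11+3=14
L[12]='q': occ=3, LF[12]=C('q')+3=6+3=9
L[13]='q': occ=4, LF[13]=C('q')+4=6+4=10
L[14]='p': occ=4, LF[14]=C('p')+4=1+4=5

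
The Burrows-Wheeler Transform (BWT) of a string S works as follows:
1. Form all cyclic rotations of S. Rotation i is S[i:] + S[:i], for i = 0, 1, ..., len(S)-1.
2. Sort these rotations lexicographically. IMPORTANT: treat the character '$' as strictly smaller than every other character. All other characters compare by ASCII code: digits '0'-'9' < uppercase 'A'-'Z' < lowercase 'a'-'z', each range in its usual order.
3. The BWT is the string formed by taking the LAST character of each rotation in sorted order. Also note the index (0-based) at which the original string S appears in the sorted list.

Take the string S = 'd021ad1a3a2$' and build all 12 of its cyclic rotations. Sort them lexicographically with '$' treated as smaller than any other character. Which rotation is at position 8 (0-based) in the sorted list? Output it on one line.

All 12 rotations (rotation i = S[i:]+S[:i]):
  rot[0] = d021ad1a3a2$
  rot[1] = 021ad1a3a2$d
  rot[2] = 21ad1a3a2$d0
  rot[3] = 1ad1a3a2$d02
  rot[4] = ad1a3a2$d021
  rot[5] = d1a3a2$d021a
  rot[6] = 1a3a2$d021ad
  rot[7] = a3a2$d021ad1
  rot[8] = 3a2$d021ad1a
  rot[9] = a2$d021ad1a3
  rot[10] = 2$d021ad1a3a
  rot[11] = $d021ad1a3a2
Sorted (with $ < everything):
  sorted[0] = $d021ad1a3a2
  sorted[1] = 021ad1a3a2$d
  sorted[2] = 1a3a2$d021ad
  sorted[3] = 1ad1a3a2$d02
  sorted[4] = 2$d021ad1a3a
  sorted[5] = 21ad1a3a2$d0
  sorted[6] = 3a2$d021ad1a
  sorted[7] = a2$d021ad1a3
  sorted[8] = a3a2$d021ad1
  sorted[9] = ad1a3a2$d021
  sorted[10] = d021ad1a3a2$
  sorted[11] = d1a3a2$d021a
sorted[8] = a3a2$d021ad1

Answer: a3a2$d021ad1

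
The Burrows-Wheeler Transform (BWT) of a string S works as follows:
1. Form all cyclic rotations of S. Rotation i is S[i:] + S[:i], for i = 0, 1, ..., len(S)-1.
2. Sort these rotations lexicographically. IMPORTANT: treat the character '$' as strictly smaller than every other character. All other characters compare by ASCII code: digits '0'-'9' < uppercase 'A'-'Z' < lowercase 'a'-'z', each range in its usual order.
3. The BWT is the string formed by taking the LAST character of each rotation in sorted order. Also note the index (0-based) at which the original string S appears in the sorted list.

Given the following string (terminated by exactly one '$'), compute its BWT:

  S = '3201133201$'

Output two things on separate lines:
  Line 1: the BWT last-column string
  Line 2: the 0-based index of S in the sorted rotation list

Answer: 122001333$1
9

Derivation:
All 11 rotations (rotation i = S[i:]+S[:i]):
  rot[0] = 3201133201$
  rot[1] = 201133201$3
  rot[2] = 01133201$32
  rot[3] = 1133201$320
  rot[4] = 133201$3201
  rot[5] = 33201$32011
  rot[6] = 3201$320113
  rot[7] = 201$3201133
  rot[8] = 01$32011332
  rot[9] = 1$320113320
  rot[10] = $3201133201
Sorted (with $ < everything):
  sorted[0] = $3201133201  (last char: '1')
  sorted[1] = 01$32011332  (last char: '2')
  sorted[2] = 01133201$32  (last char: '2')
  sorted[3] = 1$320113320  (last char: '0')
  sorted[4] = 1133201$320  (last char: '0')
  sorted[5] = 133201$3201  (last char: '1')
  sorted[6] = 201$3201133  (last char: '3')
  sorted[7] = 201133201$3  (last char: '3')
  sorted[8] = 3201$320113  (last char: '3')
  sorted[9] = 3201133201$  (last char: '$')
  sorted[10] = 33201$32011  (last char: '1')
Last column: 122001333$1
Original string S is at sorted index 9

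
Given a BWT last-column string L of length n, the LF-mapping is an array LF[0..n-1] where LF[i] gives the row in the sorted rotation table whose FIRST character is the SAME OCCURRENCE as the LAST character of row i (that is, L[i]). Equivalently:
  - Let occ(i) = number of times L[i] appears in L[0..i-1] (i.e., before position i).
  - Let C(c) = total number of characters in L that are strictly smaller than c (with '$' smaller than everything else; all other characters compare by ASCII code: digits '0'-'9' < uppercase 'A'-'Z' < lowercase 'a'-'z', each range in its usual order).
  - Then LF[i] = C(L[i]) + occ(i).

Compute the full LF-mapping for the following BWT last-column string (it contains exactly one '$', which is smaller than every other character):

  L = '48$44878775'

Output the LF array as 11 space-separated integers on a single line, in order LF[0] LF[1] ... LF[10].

Answer: 1 8 0 2 3 9 5 10 6 7 4

Derivation:
Char counts: '$':1, '4':3, '5':1, '7':3, '8':3
C (first-col start): C('$')=0, C('4')=1, C('5')=4, C('7')=5, C('8')=8
L[0]='4': occ=0, LF[0]=C('4')+0=1+0=1
L[1]='8': occ=0, LF[1]=C('8')+0=8+0=8
L[2]='$': occ=0, LF[2]=C('$')+0=0+0=0
L[3]='4': occ=1, LF[3]=C('4')+1=1+1=2
L[4]='4': occ=2, LF[4]=C('4')+2=1+2=3
L[5]='8': occ=1, LF[5]=C('8')+1=8+1=9
L[6]='7': occ=0, LF[6]=C('7')+0=5+0=5
L[7]='8': occ=2, LF[7]=C('8')+2=8+2=10
L[8]='7': occ=1, LF[8]=C('7')+1=5+1=6
L[9]='7': occ=2, LF[9]=C('7')+2=5+2=7
L[10]='5': occ=0, LF[10]=C('5')+0=4+0=4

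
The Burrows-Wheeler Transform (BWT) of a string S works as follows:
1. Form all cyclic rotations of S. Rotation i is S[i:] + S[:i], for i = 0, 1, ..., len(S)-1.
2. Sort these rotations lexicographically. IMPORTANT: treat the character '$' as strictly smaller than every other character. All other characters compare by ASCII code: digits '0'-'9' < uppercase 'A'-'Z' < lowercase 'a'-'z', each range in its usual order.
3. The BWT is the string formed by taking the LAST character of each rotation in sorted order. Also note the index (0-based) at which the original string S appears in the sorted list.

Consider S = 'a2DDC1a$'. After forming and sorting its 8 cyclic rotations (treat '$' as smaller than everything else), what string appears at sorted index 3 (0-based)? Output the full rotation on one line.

Answer: C1a$a2DD

Derivation:
All 8 rotations (rotation i = S[i:]+S[:i]):
  rot[0] = a2DDC1a$
  rot[1] = 2DDC1a$a
  rot[2] = DDC1a$a2
  rot[3] = DC1a$a2D
  rot[4] = C1a$a2DD
  rot[5] = 1a$a2DDC
  rot[6] = a$a2DDC1
  rot[7] = $a2DDC1a
Sorted (with $ < everything):
  sorted[0] = $a2DDC1a
  sorted[1] = 1a$a2DDC
  sorted[2] = 2DDC1a$a
  sorted[3] = C1a$a2DD
  sorted[4] = DC1a$a2D
  sorted[5] = DDC1a$a2
  sorted[6] = a$a2DDC1
  sorted[7] = a2DDC1a$
sorted[3] = C1a$a2DD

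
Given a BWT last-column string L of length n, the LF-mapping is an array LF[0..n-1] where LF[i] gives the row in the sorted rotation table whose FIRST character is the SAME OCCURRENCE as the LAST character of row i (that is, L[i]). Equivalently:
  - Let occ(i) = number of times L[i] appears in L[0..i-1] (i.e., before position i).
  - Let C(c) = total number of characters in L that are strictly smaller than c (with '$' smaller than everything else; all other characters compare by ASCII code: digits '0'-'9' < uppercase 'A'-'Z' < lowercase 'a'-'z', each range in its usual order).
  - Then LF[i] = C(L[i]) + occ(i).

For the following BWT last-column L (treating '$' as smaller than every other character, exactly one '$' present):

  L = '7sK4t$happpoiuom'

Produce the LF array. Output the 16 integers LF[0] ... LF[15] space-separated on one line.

Char counts: '$':1, '4':1, '7':1, 'K':1, 'a':1, 'h':1, 'i':1, 'm':1, 'o':2, 'p':3, 's':1, 't':1, 'u':1
C (first-col start): C('$')=0, C('4')=1, C('7')=2, C('K')=3, C('a')=4, C('h')=5, C('i')=6, C('m')=7, C('o')=8, C('p')=10, C('s')=13, C('t')=14, C('u')=15
L[0]='7': occ=0, LF[0]=C('7')+0=2+0=2
L[1]='s': occ=0, LF[1]=C('s')+0=13+0=13
L[2]='K': occ=0, LF[2]=C('K')+0=3+0=3
L[3]='4': occ=0, LF[3]=C('4')+0=1+0=1
L[4]='t': occ=0, LF[4]=C('t')+0=14+0=14
L[5]='$': occ=0, LF[5]=C('$')+0=0+0=0
L[6]='h': occ=0, LF[6]=C('h')+0=5+0=5
L[7]='a': occ=0, LF[7]=C('a')+0=4+0=4
L[8]='p': occ=0, LF[8]=C('p')+0=10+0=10
L[9]='p': occ=1, LF[9]=C('p')+1=10+1=11
L[10]='p': occ=2, LF[10]=C('p')+2=10+2=12
L[11]='o': occ=0, LF[11]=C('o')+0=8+0=8
L[12]='i': occ=0, LF[12]=C('i')+0=6+0=6
L[13]='u': occ=0, LF[13]=C('u')+0=15+0=15
L[14]='o': occ=1, LF[14]=C('o')+1=8+1=9
L[15]='m': occ=0, LF[15]=C('m')+0=7+0=7

Answer: 2 13 3 1 14 0 5 4 10 11 12 8 6 15 9 7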